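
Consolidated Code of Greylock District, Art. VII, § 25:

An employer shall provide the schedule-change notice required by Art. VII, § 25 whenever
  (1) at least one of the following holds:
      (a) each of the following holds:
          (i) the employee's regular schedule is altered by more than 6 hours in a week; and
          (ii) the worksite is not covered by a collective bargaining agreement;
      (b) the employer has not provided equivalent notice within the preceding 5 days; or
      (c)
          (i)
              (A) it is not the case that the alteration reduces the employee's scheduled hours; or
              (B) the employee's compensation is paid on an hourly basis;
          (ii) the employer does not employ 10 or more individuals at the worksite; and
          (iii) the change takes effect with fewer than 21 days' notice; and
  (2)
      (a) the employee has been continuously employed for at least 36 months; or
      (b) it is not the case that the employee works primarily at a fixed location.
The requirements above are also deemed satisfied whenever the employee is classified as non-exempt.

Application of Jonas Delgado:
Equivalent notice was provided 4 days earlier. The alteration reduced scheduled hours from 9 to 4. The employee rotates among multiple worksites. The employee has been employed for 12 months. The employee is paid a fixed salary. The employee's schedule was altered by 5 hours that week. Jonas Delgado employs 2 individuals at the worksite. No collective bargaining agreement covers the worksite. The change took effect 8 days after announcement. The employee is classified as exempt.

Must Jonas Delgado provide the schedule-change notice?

No — not required.

(i) schedule shift > 6h — fails.
(ii) no CBA — holds.
(a) = F AND T = false.
(b) no recent notice — not satisfied.
(A) not (hours reduced) — fails.
(B) hourly-paid — not satisfied.
(i) = F OR F = false.
(ii) not (≥ 10 at site) — satisfied.
(iii) < 21 days' notice — satisfied.
(c) = F AND T AND T = false.
(1) = F OR F OR F = false.
(a) tenure ≥ 36 mo. — fails.
(b) not (fixed location) — satisfied.
So (2) is satisfied (F OR T).
Overall: F AND T → false.
Exception (non-exempt) — not satisfied.
Result: main false OR exception false → false.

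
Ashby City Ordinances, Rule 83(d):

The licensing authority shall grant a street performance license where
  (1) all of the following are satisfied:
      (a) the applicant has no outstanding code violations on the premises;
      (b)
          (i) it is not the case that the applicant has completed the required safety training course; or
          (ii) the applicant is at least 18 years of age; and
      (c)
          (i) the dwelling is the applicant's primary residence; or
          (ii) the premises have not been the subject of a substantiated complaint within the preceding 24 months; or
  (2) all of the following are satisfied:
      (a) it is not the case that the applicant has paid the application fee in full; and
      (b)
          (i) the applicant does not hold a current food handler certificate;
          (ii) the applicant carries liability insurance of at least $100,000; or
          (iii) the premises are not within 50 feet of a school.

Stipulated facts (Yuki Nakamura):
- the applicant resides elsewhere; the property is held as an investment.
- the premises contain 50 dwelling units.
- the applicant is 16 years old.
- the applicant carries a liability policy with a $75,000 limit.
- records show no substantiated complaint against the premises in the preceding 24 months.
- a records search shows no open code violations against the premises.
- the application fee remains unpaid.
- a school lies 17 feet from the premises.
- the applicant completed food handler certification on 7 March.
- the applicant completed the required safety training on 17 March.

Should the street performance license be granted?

(a) no code violations — satisfied.
(i) not (safety training) — fails.
(ii) age ≥ 18 — fails.
(b): F OR F → false.
(i) primary residence — not satisfied.
(ii) no complaint in 24 mo. — holds.
So (c) is satisfied (F OR T).
So (1) is not satisfied (T AND F AND T).
(a) not (fee paid) — met.
(i) not (food handler cert.) — fails.
(ii) insurance ≥ $100,000 — not satisfied.
(iii) ≥50 ft from school — not met.
So (b) is not satisfied (F OR F OR F).
So (2) is not satisfied (T AND F).
So Overall is not satisfied (F OR F).

No — denied.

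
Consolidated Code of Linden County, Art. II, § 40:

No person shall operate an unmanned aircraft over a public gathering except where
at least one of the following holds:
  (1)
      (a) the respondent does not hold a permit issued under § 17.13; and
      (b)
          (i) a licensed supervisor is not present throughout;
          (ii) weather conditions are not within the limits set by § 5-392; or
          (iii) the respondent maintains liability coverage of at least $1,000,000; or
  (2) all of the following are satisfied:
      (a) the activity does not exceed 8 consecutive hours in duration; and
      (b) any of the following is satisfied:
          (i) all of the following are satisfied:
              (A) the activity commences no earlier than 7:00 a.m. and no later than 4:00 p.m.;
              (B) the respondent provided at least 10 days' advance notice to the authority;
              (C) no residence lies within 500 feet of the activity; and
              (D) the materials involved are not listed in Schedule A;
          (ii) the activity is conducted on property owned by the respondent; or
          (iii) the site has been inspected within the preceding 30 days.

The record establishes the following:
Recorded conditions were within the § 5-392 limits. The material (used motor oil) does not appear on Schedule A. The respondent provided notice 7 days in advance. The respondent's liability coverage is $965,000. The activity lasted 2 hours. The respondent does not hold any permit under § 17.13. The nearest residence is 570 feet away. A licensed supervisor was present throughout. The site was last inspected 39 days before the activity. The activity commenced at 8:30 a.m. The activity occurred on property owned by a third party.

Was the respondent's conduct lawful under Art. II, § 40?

No — unlawful.

(a) not (holds permit) — satisfied.
(i) not (supervisor present) — not satisfied.
(ii) not (weather ok) — not satisfied.
(iii) coverage ≥ $1,000,000 — not met.
(b) = F OR F OR F = false.
So (1) is not satisfied (T AND F).
(a) ≤ 8 hrs duration — satisfied.
(A) start within hours — met.
(B) ≥10 days' notice — fails.
(C) no residence in 500 ft — satisfied.
(D) not (Schedule A material) — met.
So (i) is not satisfied (T AND F AND T AND T).
(ii) own property — fails.
(iii) site inspected — not satisfied.
So (b) is not satisfied (F OR F OR F).
(2): T AND F → false.
Overall = F OR F = false.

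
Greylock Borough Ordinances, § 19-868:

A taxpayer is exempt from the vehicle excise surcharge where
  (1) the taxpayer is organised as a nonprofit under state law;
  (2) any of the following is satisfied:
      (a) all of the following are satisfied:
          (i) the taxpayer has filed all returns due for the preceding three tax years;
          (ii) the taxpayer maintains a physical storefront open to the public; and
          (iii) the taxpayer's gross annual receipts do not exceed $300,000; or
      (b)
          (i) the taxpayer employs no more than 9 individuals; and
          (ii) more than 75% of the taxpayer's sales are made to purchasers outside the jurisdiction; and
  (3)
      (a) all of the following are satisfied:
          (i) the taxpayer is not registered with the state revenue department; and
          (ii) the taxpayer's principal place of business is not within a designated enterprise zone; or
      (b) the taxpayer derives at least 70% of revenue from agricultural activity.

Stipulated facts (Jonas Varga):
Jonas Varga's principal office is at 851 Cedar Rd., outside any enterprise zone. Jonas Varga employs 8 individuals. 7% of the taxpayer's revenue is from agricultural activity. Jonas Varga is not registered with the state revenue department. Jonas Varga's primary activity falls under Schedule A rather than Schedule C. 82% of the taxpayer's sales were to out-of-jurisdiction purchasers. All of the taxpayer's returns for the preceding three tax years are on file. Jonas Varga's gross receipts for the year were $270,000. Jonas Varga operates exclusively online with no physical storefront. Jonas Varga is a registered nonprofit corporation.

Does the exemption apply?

(1) nonprofit — satisfied.
(i) returns current — holds.
(ii) has storefront — not satisfied.
(iii) receipts ≤ $300,000 — satisfied.
So (a) is not satisfied (T AND F AND T).
(i) ≤ 9 employees — holds.
(ii) >75% out-of-jur. sales — satisfied.
(b): T AND T → true.
So (2) is satisfied (F OR T).
(i) not (state-registered) — holds.
(ii) not (in enterprise zone) — satisfied.
(a) = T AND T = true.
(b) ≥70% agricultural — not met.
(3) = T OR F = true.
Overall = T AND T AND T = true.

Yes — exempt.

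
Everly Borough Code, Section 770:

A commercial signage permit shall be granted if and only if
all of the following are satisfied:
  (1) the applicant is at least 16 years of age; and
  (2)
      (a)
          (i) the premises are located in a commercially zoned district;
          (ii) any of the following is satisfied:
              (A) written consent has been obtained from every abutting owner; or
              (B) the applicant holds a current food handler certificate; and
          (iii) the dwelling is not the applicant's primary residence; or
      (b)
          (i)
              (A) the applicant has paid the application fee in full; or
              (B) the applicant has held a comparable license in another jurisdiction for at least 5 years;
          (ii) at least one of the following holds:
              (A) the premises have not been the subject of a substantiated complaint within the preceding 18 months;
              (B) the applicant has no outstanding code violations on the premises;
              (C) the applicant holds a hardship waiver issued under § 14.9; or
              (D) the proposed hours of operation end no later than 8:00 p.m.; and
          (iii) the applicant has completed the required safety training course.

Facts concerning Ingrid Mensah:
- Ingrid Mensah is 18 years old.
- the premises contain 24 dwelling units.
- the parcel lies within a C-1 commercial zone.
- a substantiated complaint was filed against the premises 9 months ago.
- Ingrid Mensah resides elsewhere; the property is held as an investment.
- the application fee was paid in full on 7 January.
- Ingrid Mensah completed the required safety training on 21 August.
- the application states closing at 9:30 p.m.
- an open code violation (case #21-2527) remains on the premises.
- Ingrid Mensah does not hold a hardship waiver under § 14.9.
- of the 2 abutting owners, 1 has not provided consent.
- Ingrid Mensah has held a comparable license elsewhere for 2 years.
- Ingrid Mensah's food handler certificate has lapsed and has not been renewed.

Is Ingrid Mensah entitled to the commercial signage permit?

(1) age ≥ 16 — holds.
(i) commercially zoned — met.
(A) all abutters consent — fails.
(B) food handler cert. — not met.
So (ii) is not satisfied (F OR F).
(iii) not (primary residence) — satisfied.
(a) = T AND F AND T = false.
(A) fee paid — satisfied.
(B) prior license ≥ 5 yr — fails.
(i): T OR F → true.
(A) no complaint in 18 mo. — fails.
(B) no code violations — fails.
(C) hardship waiver — not satisfied.
(D) closes by 8 p.m. — not met.
(ii): F OR F OR F OR F → false.
(iii) safety training — satisfied.
(b): T AND F AND T → false.
(2): F OR F → false.
Overall = T AND F = false.

No — denied.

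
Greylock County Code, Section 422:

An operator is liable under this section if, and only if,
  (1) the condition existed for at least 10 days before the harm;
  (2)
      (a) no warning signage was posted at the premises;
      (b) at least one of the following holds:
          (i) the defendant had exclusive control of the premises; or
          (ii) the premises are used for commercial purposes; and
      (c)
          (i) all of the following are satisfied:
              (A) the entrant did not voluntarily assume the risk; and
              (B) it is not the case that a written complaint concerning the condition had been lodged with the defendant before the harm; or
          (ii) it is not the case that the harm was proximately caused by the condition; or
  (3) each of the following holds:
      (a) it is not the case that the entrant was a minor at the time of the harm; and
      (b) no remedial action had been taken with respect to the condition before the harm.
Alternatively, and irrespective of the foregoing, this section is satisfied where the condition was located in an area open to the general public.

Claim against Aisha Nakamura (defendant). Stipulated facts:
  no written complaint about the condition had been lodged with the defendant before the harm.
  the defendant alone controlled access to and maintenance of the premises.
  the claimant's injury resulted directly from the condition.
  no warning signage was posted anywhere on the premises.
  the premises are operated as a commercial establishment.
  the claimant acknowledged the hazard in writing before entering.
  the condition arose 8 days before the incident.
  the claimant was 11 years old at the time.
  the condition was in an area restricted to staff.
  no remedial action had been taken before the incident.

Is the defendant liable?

(1) condition ≥10 days old — not met.
(a) no signage posted — holds.
(i) exclusive control — holds.
(ii) commercial use — satisfied.
So (b) is satisfied (T OR T).
(A) no assumed risk — fails.
(B) not (complaint lodged) — met.
So (i) is not satisfied (F AND T).
(ii) not (proximate cause) — fails.
(c): F OR F → false.
(2) = T AND T AND F = false.
(a) not (entrant a minor) — fails.
(b) no remedial action — satisfied.
So (3) is not satisfied (F AND T).
So Overall is not satisfied (F OR F OR F).
Exception (public area) — not satisfied.
Result: main false OR exception false → false.

No — not liable.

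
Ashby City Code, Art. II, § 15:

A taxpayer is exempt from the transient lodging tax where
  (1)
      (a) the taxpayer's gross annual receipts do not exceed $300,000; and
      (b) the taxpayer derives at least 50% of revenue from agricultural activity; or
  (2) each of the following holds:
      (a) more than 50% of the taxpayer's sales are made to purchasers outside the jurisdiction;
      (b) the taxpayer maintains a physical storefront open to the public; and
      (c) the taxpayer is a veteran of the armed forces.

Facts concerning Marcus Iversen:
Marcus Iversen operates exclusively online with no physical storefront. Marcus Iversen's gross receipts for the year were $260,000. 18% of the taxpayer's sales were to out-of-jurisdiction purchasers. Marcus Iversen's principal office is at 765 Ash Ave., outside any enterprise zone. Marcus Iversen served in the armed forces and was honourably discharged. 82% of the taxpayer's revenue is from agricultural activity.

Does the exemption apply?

Yes — exempt.

(a) receipts ≤ $300,000 — holds.
(b) ≥50% agricultural — holds.
So (1) is satisfied (T AND T).
(a) >50% out-of-jur. sales — not satisfied.
(b) has storefront — not met.
(c) veteran — met.
(2) = F AND F AND T = false.
So Overall is satisfied (T OR F).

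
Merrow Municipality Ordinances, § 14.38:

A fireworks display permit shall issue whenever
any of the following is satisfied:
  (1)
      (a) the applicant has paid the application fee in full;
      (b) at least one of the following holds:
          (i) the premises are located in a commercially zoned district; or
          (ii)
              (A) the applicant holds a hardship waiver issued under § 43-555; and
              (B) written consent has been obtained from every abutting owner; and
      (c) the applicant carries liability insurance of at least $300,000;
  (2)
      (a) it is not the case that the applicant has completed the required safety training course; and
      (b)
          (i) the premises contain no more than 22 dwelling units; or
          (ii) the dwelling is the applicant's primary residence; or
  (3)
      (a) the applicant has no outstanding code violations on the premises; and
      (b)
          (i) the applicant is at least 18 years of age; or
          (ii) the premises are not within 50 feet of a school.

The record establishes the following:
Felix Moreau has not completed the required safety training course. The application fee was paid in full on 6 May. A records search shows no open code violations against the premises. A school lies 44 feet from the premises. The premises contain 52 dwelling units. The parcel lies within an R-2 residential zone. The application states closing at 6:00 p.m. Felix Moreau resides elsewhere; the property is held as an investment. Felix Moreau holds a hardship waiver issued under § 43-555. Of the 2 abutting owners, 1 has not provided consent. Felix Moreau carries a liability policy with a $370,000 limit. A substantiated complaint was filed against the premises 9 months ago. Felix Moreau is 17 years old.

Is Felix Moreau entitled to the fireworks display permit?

(a) fee paid — met.
(i) commercially zoned — not met.
(A) hardship waiver — holds.
(B) all abutters consent — fails.
(ii) = T AND F = false.
(b): F OR F → false.
(c) insurance ≥ $300,000 — met.
(1) = T AND F AND T = false.
(a) not (safety training) — holds.
(i) ≤ 22 units — fails.
(ii) primary residence — fails.
(b): F OR F → false.
So (2) is not satisfied (T AND F).
(a) no code violations — holds.
(i) age ≥ 18 — fails.
(ii) ≥50 ft from school — not met.
(b) = F OR F = false.
(3): T AND F → false.
So Overall is not satisfied (F OR F OR F).

No — denied.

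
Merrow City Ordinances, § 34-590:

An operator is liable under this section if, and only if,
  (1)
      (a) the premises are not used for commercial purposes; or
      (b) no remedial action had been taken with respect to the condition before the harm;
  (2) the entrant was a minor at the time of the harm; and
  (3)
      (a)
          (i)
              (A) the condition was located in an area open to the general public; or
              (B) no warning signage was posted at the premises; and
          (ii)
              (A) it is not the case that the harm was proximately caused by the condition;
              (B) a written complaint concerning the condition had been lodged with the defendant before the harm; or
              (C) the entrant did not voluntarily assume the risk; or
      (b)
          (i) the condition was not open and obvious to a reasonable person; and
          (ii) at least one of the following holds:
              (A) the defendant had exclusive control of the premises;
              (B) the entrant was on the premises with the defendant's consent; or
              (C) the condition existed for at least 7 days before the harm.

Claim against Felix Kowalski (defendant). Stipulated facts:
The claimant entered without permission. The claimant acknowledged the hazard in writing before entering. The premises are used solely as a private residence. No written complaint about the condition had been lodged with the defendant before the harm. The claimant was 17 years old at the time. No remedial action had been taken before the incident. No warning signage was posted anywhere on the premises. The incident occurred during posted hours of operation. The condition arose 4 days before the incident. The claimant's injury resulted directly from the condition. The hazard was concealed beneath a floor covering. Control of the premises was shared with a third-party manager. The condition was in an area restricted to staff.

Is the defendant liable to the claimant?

(a) not (commercial use) — holds.
(b) no remedial action — holds.
(1): T OR T → true.
(2) entrant a minor — met.
(A) public area — not met.
(B) no signage posted — holds.
(i) = F OR T = true.
(A) not (proximate cause) — not met.
(B) complaint lodged — not satisfied.
(C) no assumed risk — not met.
(ii): F OR F OR F → false.
(a) = T AND F = false.
(i) not open/obvious — satisfied.
(A) exclusive control — fails.
(B) consent to enter — fails.
(C) condition ≥7 days old — fails.
(ii): F OR F OR F → false.
(b): T AND F → false.
(3) = F OR F = false.
Overall: T AND T AND F → false.

No — not liable.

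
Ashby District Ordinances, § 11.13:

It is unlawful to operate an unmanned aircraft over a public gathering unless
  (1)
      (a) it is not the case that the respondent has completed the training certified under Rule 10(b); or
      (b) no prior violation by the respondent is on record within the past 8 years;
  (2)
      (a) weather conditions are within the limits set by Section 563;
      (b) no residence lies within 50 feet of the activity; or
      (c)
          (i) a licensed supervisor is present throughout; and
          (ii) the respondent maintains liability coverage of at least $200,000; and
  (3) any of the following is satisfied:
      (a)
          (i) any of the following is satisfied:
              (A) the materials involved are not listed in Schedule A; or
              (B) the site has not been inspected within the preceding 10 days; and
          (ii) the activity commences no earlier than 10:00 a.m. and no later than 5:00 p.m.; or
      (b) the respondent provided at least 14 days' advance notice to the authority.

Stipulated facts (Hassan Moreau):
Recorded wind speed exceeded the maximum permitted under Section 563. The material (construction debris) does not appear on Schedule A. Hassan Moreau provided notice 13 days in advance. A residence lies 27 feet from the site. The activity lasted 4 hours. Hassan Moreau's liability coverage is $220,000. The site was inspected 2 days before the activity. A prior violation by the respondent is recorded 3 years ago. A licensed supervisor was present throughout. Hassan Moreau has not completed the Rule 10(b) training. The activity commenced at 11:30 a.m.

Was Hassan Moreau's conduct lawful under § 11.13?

(a) not (training certified) — holds.
(b) no prior violation — fails.
So (1) is satisfied (T OR F).
(a) weather ok — fails.
(b) no residence in 50 ft — fails.
(i) supervisor present — holds.
(ii) coverage ≥ $200,000 — satisfied.
(c) = T AND T = true.
So (2) is satisfied (F OR F OR T).
(A) not (Schedule A material) — satisfied.
(B) not (site inspected) — not satisfied.
(i): T OR F → true.
(ii) start within hours — met.
(a) = T AND T = true.
(b) ≥14 days' notice — not satisfied.
(3) = T OR F = true.
Overall: T AND T AND T → true.

Yes — lawful.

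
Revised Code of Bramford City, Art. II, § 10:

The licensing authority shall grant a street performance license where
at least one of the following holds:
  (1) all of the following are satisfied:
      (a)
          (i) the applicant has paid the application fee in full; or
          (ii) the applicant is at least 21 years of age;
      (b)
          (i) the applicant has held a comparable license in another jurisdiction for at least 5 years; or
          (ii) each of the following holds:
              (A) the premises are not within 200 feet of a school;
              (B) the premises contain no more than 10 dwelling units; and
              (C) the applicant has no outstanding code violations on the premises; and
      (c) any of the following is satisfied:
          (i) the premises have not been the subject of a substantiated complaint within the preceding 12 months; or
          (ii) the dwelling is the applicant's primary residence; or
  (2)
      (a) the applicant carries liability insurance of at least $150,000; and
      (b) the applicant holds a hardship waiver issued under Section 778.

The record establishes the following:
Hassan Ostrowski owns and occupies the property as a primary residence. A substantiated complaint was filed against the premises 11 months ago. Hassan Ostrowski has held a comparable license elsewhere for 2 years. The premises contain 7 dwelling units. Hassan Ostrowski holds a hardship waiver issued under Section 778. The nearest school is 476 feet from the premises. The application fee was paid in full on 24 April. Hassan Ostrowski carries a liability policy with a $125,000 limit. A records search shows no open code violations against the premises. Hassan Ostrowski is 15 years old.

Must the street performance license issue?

Yes — granted.

(i) fee paid — met.
(ii) age ≥ 21 — fails.
(a): T OR F → true.
(i) prior license ≥ 5 yr — not met.
(A) ≥200 ft from school — holds.
(B) ≤ 10 units — holds.
(C) no code violations — satisfied.
(ii): T AND T AND T → true.
(b) = F OR T = true.
(i) no complaint in 12 mo. — not satisfied.
(ii) primary residence — holds.
So (c) is satisfied (F OR T).
(1): T AND T AND T → true.
(a) insurance ≥ $150,000 — not satisfied.
(b) hardship waiver — holds.
(2): F AND T → false.
So Overall is satisfied (T OR F).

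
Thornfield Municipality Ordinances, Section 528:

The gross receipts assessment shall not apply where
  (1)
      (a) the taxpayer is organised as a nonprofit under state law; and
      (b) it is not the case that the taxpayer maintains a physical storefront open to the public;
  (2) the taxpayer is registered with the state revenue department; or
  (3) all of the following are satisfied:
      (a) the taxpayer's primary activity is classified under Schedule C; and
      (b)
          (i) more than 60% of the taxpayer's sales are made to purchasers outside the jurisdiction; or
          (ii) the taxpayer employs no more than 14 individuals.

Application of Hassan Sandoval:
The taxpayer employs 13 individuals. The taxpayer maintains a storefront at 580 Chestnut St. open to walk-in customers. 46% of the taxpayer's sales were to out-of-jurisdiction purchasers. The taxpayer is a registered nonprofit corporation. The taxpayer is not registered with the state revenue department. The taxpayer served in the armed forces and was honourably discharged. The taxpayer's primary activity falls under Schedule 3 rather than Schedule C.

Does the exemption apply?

No — not exempt.

(a) nonprofit — satisfied.
(b) not (has storefront) — not met.
(1): T AND F → false.
(2) state-registered — not satisfied.
(a) Schedule C activity — not met.
(i) >60% out-of-jur. sales — not satisfied.
(ii) ≤ 14 employees — satisfied.
(b): F OR T → true.
So (3) is not satisfied (F AND T).
So Overall is not satisfied (F OR F OR F).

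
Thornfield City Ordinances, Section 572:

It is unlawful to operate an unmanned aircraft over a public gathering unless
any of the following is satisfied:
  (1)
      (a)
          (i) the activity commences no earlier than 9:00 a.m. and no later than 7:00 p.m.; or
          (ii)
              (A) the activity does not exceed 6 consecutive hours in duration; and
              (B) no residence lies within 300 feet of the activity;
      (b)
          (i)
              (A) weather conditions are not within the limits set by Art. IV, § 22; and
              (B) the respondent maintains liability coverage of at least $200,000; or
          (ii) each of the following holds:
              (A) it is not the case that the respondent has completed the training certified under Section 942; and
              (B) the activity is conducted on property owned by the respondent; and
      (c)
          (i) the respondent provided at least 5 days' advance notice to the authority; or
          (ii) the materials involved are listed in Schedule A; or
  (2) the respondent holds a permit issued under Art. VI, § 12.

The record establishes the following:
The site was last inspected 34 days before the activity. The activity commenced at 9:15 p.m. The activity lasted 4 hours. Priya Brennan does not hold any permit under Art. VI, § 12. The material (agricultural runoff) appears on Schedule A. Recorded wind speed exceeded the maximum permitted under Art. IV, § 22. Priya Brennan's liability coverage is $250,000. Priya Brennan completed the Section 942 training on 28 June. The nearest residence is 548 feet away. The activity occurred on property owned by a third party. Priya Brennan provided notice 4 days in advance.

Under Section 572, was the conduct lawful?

(i) start within hours — not satisfied.
(A) ≤ 6 hrs duration — holds.
(B) no residence in 300 ft — met.
So (ii) is satisfied (T AND T).
So (a) is satisfied (F OR T).
(A) not (weather ok) — satisfied.
(B) coverage ≥ $200,000 — satisfied.
(i): T AND T → true.
(A) not (training certified) — not satisfied.
(B) own property — not satisfied.
So (ii) is not satisfied (F AND F).
(b): T OR F → true.
(i) ≥5 days' notice — not met.
(ii) Schedule A material — satisfied.
(c): F OR T → true.
(1): T AND T AND T → true.
(2) holds permit — fails.
Overall = T OR F = true.

Yes — lawful.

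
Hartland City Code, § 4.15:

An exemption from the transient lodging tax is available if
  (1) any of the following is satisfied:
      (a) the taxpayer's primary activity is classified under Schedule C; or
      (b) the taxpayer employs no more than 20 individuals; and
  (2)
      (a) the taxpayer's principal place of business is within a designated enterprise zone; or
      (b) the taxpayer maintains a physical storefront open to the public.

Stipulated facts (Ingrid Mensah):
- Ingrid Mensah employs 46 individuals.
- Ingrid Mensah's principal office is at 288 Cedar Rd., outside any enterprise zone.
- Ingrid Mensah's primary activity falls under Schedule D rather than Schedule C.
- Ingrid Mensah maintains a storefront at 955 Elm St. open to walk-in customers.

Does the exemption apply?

(a) Schedule C activity — fails.
(b) ≤ 20 employees — not satisfied.
So (1) is not satisfied (F OR F).
(a) in enterprise zone — fails.
(b) has storefront — holds.
(2): F OR T → true.
Overall = F AND T = false.

No — not exempt.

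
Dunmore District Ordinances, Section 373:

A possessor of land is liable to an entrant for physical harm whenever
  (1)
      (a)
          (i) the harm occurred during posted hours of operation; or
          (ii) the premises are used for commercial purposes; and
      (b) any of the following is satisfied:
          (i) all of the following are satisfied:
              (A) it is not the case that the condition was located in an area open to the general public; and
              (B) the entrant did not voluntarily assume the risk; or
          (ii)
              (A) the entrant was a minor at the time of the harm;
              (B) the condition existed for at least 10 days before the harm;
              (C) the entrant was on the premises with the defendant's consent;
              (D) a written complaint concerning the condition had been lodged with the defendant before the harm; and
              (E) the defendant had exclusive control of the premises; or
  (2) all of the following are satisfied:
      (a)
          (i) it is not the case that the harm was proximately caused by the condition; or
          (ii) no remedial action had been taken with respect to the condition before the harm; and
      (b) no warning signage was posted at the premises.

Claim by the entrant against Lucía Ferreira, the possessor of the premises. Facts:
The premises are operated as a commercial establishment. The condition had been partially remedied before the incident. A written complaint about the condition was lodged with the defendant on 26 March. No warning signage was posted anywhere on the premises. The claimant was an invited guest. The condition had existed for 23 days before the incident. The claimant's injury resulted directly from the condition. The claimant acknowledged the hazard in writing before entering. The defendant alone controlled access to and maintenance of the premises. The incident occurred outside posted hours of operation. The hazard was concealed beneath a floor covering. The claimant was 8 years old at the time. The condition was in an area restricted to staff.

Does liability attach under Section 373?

(i) during posted hours — not met.
(ii) commercial use — satisfied.
So (a) is satisfied (F OR T).
(A) not (public area) — met.
(B) no assumed risk — fails.
(i) = T AND F = false.
(A) entrant a minor — satisfied.
(B) condition ≥10 days old — satisfied.
(C) consent to enter — satisfied.
(D) complaint lodged — met.
(E) exclusive control — holds.
So (ii) is satisfied (T AND T AND T AND T AND T).
So (b) is satisfied (F OR T).
(1): T AND T → true.
(i) not (proximate cause) — not met.
(ii) no remedial action — not met.
(a) = F OR F = false.
(b) no signage posted — satisfied.
(2) = F AND T = false.
So Overall is satisfied (T OR F).

Yes — liable.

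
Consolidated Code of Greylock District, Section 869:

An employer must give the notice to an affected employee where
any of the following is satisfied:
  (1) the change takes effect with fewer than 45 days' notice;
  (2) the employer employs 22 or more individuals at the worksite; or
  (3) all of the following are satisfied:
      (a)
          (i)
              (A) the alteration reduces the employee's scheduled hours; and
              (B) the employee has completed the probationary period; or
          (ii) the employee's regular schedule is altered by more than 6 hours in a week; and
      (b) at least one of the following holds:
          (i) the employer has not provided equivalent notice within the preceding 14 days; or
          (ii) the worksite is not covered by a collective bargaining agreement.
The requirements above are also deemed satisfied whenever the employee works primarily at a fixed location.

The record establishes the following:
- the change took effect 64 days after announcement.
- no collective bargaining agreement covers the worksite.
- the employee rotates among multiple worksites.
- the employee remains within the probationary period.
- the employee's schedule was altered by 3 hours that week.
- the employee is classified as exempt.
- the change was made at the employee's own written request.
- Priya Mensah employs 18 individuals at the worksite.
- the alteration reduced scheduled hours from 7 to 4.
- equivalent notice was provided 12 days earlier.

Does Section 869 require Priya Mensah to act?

No — not required.

(1) < 45 days' notice — not satisfied.
(2) ≥ 22 at site — fails.
(A) hours reduced — satisfied.
(B) past probation — fails.
(i): T AND F → false.
(ii) schedule shift > 6h — not met.
(a) = F OR F = false.
(i) no recent notice — not satisfied.
(ii) no CBA — met.
(b) = F OR T = true.
(3) = F AND T = false.
Overall: F OR F OR F → false.
Exception (fixed location) — not satisfied.
Result: main false OR exception false → false.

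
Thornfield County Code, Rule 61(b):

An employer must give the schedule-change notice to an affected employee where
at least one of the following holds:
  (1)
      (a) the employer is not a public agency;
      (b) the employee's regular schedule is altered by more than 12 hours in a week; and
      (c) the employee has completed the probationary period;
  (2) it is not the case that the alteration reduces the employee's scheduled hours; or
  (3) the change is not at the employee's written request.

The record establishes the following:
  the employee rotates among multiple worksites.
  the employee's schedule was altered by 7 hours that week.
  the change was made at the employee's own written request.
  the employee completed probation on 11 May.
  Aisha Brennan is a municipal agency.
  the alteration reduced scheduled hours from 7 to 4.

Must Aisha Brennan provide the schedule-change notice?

(a) not (public agency) — not satisfied.
(b) schedule shift > 12h — not satisfied.
(c) past probation — met.
So (1) is not satisfied (F AND F AND T).
(2) not (hours reduced) — not met.
(3) not employee-requested — not satisfied.
Overall: F OR F OR F → false.

No — not required.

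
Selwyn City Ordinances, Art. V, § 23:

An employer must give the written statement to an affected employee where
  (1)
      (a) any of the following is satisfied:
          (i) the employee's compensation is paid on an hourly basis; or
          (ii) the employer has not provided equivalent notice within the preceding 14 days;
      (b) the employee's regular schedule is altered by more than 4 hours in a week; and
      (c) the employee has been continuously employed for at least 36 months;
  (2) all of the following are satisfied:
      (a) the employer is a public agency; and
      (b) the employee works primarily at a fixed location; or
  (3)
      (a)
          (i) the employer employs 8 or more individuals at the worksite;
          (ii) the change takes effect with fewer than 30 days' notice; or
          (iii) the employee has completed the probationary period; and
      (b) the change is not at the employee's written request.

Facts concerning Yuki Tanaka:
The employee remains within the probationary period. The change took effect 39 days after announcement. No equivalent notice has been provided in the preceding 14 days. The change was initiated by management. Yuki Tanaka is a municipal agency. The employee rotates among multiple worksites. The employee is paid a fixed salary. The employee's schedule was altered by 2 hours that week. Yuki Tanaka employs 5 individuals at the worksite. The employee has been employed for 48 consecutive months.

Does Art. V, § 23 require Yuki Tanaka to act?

(i) hourly-paid — fails.
(ii) no recent notice — holds.
(a): F OR T → true.
(b) schedule shift > 4h — fails.
(c) tenure ≥ 36 mo. — met.
(1): T AND F AND T → false.
(a) public agency — holds.
(b) fixed location — fails.
(2): T AND F → false.
(i) ≥ 8 at site — not satisfied.
(ii) < 30 days' notice — not met.
(iii) past probation — fails.
(a): F OR F OR F → false.
(b) not employee-requested — met.
(3) = F AND T = false.
Overall = F OR F OR F = false.

No — not required.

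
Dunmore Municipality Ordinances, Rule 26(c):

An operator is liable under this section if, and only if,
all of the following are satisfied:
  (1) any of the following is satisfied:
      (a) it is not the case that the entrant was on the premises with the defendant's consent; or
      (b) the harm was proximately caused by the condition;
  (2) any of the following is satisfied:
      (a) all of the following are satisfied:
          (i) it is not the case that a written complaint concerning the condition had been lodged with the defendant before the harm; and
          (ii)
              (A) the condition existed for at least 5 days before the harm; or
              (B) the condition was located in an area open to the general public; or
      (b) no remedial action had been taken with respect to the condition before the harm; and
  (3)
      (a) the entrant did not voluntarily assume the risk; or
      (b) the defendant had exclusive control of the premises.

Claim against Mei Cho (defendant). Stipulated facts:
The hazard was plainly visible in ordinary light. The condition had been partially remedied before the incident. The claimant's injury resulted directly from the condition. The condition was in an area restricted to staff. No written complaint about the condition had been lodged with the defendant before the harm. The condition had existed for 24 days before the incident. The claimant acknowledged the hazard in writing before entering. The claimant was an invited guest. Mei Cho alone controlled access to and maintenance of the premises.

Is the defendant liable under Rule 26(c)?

(a) not (consent to enter) — not satisfied.
(b) proximate cause — holds.
(1) = F OR T = true.
(i) not (complaint lodged) — holds.
(A) condition ≥5 days old — satisfied.
(B) public area — fails.
So (ii) is satisfied (T OR F).
(a) = T AND T = true.
(b) no remedial action — fails.
(2): T OR F → true.
(a) no assumed risk — fails.
(b) exclusive control — holds.
(3): F OR T → true.
Overall: T AND T AND T → true.

Yes — liable.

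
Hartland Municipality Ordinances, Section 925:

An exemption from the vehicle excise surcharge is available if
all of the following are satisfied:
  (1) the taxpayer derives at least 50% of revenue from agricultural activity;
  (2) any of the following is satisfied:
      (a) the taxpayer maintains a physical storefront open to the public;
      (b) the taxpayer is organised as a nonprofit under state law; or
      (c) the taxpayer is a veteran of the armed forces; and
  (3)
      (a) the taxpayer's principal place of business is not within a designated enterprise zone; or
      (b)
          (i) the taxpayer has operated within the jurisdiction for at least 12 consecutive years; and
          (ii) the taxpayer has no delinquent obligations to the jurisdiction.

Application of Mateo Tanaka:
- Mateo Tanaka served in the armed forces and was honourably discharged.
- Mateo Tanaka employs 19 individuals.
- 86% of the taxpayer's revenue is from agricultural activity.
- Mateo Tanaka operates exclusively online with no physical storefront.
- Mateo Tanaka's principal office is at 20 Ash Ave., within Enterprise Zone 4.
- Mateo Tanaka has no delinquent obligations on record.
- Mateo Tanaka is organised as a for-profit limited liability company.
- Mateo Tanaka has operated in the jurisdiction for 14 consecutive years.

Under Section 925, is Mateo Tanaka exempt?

(1) ≥50% agricultural — satisfied.
(a) has storefront — not met.
(b) nonprofit — fails.
(c) veteran — met.
So (2) is satisfied (F OR F OR T).
(a) not (in enterprise zone) — not met.
(i) ≥ 12 yrs in jurisdiction — satisfied.
(ii) no delinquency — satisfied.
(b): T AND T → true.
(3) = F OR T = true.
Overall: T AND T AND T → true.

Yes — exempt.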